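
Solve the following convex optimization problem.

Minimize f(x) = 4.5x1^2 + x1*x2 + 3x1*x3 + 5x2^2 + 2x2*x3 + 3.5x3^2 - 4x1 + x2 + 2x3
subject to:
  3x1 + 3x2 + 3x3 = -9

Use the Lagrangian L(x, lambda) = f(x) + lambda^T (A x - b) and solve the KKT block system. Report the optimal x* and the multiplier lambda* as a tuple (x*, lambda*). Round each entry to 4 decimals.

Form the Lagrangian:
  L(x, lambda) = (1/2) x^T Q x + c^T x + lambda^T (A x - b)
Stationarity (grad_x L = 0): Q x + c + A^T lambda = 0.
Primal feasibility: A x = b.

This gives the KKT block system:
  [ Q   A^T ] [ x     ]   [-c ]
  [ A    0  ] [ lambda ] = [ b ]

Solving the linear system:
  x*      = (-0.2975, -1.0083, -1.6942)
  lambda* = (4.2562)
  f(x*)   = 17.5496

x* = (-0.2975, -1.0083, -1.6942), lambda* = (4.2562)


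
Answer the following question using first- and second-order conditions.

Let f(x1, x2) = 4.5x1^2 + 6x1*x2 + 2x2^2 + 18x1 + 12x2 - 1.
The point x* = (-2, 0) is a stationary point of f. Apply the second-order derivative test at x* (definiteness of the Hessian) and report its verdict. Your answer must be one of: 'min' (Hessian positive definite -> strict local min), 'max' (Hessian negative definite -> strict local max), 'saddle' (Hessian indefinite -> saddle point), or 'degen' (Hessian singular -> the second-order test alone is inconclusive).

Compute the Hessian H = grad^2 f:
  H = [[9, 6], [6, 4]]
Verify stationarity: grad f(x*) = H x* + g = (0, 0).
Eigenvalues of H: 0, 13.
H has a zero eigenvalue (singular; positive semidefinite but not definite), so H is neither positive definite, negative definite, nor indefinite. The second-order test alone is inconclusive -> degen.
(Indeed, f is constant along the null direction of H through x*, so x* is not a strict local extremum.)

degen


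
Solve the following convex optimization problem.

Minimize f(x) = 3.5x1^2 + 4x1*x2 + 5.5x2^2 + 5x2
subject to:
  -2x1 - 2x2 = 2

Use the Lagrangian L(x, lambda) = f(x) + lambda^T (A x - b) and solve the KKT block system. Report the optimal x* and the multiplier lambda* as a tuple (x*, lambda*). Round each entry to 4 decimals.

Form the Lagrangian:
  L(x, lambda) = (1/2) x^T Q x + c^T x + lambda^T (A x - b)
Stationarity (grad_x L = 0): Q x + c + A^T lambda = 0.
Primal feasibility: A x = b.

This gives the KKT block system:
  [ Q   A^T ] [ x     ]   [-c ]
  [ A    0  ] [ lambda ] = [ b ]

Solving the linear system:
  x*      = (-0.2, -0.8)
  lambda* = (-2.3)
  f(x*)   = 0.3

x* = (-0.2, -0.8), lambda* = (-2.3)


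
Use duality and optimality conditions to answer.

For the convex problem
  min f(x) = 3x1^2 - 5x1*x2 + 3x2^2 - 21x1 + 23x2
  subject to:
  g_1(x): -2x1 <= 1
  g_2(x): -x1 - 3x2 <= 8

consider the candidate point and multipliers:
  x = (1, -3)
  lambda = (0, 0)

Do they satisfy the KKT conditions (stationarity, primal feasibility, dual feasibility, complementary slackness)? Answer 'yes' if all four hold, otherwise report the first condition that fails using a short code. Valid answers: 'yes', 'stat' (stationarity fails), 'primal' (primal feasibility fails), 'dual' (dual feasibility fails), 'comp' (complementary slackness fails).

Gradient of f: grad f(x) = Q x + c = (0, 0)
Constraint values g_i(x) = a_i^T x - b_i:
  g_1((1, -3)) = -3
  g_2((1, -3)) = 0
Stationarity residual: grad f(x) + sum_i lambda_i a_i = (0, 0)
  -> stationarity OK
Primal feasibility (all g_i <= 0): OK
Dual feasibility (all lambda_i >= 0): OK
Complementary slackness (lambda_i * g_i(x) = 0 for all i): OK

Verdict: yes, KKT holds.

yes


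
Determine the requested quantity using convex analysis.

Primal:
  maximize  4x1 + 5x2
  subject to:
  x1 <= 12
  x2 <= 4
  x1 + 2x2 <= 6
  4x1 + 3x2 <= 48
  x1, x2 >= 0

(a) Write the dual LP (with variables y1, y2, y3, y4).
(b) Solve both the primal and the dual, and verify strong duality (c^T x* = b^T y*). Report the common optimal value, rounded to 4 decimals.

The standard primal-dual pair for 'max c^T x s.t. A x <= b, x >= 0' is:
  Dual:  min b^T y  s.t.  A^T y >= c,  y >= 0.

So the dual LP is:
  minimize  12y1 + 4y2 + 6y3 + 48y4
  subject to:
    y1 + y3 + 4y4 >= 4
    y2 + 2y3 + 3y4 >= 5
    y1, y2, y3, y4 >= 0

Solving the primal: x* = (6, 0).
  primal value c^T x* = 24.
Solving the dual: y* = (0, 0, 4, 0).
  dual value b^T y* = 24.
Strong duality: c^T x* = b^T y*. Confirmed.

24


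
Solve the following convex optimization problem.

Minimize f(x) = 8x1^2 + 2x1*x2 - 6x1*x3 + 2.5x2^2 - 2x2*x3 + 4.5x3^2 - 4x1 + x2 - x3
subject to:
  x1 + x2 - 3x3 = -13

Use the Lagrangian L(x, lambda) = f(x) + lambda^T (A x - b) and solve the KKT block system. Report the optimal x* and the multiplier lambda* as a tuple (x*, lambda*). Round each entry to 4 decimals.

Form the Lagrangian:
  L(x, lambda) = (1/2) x^T Q x + c^T x + lambda^T (A x - b)
Stationarity (grad_x L = 0): Q x + c + A^T lambda = 0.
Primal feasibility: A x = b.

This gives the KKT block system:
  [ Q   A^T ] [ x     ]   [-c ]
  [ A    0  ] [ lambda ] = [ b ]

Solving the linear system:
  x*      = (1.3633, -1.1688, 4.3982)
  lambda* = (10.9138)
  f(x*)   = 65.4294

x* = (1.3633, -1.1688, 4.3982), lambda* = (10.9138)


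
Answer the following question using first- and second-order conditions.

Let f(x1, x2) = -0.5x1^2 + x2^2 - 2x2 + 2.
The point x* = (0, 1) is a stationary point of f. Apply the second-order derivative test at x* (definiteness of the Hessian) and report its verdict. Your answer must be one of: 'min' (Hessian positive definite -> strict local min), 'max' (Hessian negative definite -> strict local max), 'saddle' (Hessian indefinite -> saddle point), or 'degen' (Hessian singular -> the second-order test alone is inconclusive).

Compute the Hessian H = grad^2 f:
  H = [[-1, 0], [0, 2]]
Verify stationarity: grad f(x*) = H x* + g = (0, 0).
Eigenvalues of H: -1, 2.
Eigenvalues have mixed signs, so H is indefinite -> x* is a saddle point.

saddle


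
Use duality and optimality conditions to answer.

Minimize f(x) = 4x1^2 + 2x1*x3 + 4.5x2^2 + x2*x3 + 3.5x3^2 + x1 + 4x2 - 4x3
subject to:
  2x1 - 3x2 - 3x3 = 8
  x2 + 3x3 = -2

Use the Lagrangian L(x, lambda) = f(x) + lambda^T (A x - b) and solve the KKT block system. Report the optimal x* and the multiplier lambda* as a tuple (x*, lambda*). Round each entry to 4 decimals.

Form the Lagrangian:
  L(x, lambda) = (1/2) x^T Q x + c^T x + lambda^T (A x - b)
Stationarity (grad_x L = 0): Q x + c + A^T lambda = 0.
Primal feasibility: A x = b.

This gives the KKT block system:
  [ Q   A^T ] [ x     ]   [-c ]
  [ A    0  ] [ lambda ] = [ b ]

Solving the linear system:
  x*      = (1.2324, -1.7676, -0.0775)
  lambda* = (-5.3521, -4.0704)
  f(x*)   = 14.5739

x* = (1.2324, -1.7676, -0.0775), lambda* = (-5.3521, -4.0704)


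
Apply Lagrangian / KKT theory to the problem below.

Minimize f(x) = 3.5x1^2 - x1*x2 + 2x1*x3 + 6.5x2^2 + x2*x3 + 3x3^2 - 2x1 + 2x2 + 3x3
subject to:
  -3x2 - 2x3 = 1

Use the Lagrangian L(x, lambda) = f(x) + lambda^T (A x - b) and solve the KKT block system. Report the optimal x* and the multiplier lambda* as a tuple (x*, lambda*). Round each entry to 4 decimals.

Form the Lagrangian:
  L(x, lambda) = (1/2) x^T Q x + c^T x + lambda^T (A x - b)
Stationarity (grad_x L = 0): Q x + c + A^T lambda = 0.
Primal feasibility: A x = b.

This gives the KKT block system:
  [ Q   A^T ] [ x     ]   [-c ]
  [ A    0  ] [ lambda ] = [ b ]

Solving the linear system:
  x*      = (0.4343, 0.0101, -0.5152)
  lambda* = (0.3939)
  f(x*)   = -1.3939

x* = (0.4343, 0.0101, -0.5152), lambda* = (0.3939)


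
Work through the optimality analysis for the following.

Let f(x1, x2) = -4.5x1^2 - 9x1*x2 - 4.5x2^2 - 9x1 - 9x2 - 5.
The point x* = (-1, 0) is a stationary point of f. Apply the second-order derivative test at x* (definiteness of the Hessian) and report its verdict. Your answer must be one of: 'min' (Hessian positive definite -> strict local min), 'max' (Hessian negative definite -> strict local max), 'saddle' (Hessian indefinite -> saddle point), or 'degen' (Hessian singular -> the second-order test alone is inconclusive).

Compute the Hessian H = grad^2 f:
  H = [[-9, -9], [-9, -9]]
Verify stationarity: grad f(x*) = H x* + g = (0, 0).
Eigenvalues of H: -18, 0.
H has a zero eigenvalue (singular; negative semidefinite but not definite), so H is neither positive definite, negative definite, nor indefinite. The second-order test alone is inconclusive -> degen.
(Indeed, f is constant along the null direction of H through x*, so x* is not a strict local extremum.)

degen


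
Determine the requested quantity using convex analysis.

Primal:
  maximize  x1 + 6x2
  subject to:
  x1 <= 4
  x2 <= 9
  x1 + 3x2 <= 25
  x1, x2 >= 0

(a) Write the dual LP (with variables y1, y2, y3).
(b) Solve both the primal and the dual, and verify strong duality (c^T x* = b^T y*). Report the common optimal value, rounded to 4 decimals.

The standard primal-dual pair for 'max c^T x s.t. A x <= b, x >= 0' is:
  Dual:  min b^T y  s.t.  A^T y >= c,  y >= 0.

So the dual LP is:
  minimize  4y1 + 9y2 + 25y3
  subject to:
    y1 + y3 >= 1
    y2 + 3y3 >= 6
    y1, y2, y3 >= 0

Solving the primal: x* = (0, 8.3333).
  primal value c^T x* = 50.
Solving the dual: y* = (0, 0, 2).
  dual value b^T y* = 50.
Strong duality: c^T x* = b^T y*. Confirmed.

50


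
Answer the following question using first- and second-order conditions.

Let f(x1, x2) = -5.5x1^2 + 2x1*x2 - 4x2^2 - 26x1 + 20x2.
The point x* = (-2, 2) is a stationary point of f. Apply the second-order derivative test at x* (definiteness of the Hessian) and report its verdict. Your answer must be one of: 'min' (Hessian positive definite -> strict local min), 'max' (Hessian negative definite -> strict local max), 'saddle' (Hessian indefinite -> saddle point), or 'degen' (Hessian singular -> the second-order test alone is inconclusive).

Compute the Hessian H = grad^2 f:
  H = [[-11, 2], [2, -8]]
Verify stationarity: grad f(x*) = H x* + g = (0, 0).
Eigenvalues of H: -12, -7.
Both eigenvalues < 0, so H is negative definite -> x* is a strict local max.

max


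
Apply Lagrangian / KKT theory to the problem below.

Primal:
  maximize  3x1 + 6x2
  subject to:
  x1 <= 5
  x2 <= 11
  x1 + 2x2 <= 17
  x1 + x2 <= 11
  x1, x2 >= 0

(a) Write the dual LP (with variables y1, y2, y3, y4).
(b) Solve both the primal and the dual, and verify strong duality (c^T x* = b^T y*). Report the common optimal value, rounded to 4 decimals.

The standard primal-dual pair for 'max c^T x s.t. A x <= b, x >= 0' is:
  Dual:  min b^T y  s.t.  A^T y >= c,  y >= 0.

So the dual LP is:
  minimize  5y1 + 11y2 + 17y3 + 11y4
  subject to:
    y1 + y3 + y4 >= 3
    y2 + 2y3 + y4 >= 6
    y1, y2, y3, y4 >= 0

Solving the primal: x* = (5, 6).
  primal value c^T x* = 51.
Solving the dual: y* = (0, 0, 3, 0).
  dual value b^T y* = 51.
Strong duality: c^T x* = b^T y*. Confirmed.

51


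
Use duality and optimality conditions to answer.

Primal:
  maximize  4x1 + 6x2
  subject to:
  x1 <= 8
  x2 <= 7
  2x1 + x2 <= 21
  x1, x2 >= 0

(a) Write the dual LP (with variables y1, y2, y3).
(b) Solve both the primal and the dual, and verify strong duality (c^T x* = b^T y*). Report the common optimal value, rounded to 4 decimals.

The standard primal-dual pair for 'max c^T x s.t. A x <= b, x >= 0' is:
  Dual:  min b^T y  s.t.  A^T y >= c,  y >= 0.

So the dual LP is:
  minimize  8y1 + 7y2 + 21y3
  subject to:
    y1 + 2y3 >= 4
    y2 + y3 >= 6
    y1, y2, y3 >= 0

Solving the primal: x* = (7, 7).
  primal value c^T x* = 70.
Solving the dual: y* = (0, 4, 2).
  dual value b^T y* = 70.
Strong duality: c^T x* = b^T y*. Confirmed.

70


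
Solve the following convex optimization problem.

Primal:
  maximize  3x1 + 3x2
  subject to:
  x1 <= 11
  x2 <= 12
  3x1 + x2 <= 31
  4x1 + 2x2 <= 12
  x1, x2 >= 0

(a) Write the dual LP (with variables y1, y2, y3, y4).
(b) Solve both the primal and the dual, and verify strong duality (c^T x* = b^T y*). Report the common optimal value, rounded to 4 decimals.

The standard primal-dual pair for 'max c^T x s.t. A x <= b, x >= 0' is:
  Dual:  min b^T y  s.t.  A^T y >= c,  y >= 0.

So the dual LP is:
  minimize  11y1 + 12y2 + 31y3 + 12y4
  subject to:
    y1 + 3y3 + 4y4 >= 3
    y2 + y3 + 2y4 >= 3
    y1, y2, y3, y4 >= 0

Solving the primal: x* = (0, 6).
  primal value c^T x* = 18.
Solving the dual: y* = (0, 0, 0, 1.5).
  dual value b^T y* = 18.
Strong duality: c^T x* = b^T y*. Confirmed.

18


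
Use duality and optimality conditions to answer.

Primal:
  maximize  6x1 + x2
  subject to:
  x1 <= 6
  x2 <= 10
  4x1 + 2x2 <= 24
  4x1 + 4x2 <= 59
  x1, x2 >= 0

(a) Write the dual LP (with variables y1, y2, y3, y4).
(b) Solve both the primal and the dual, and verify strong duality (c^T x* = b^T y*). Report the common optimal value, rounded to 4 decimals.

The standard primal-dual pair for 'max c^T x s.t. A x <= b, x >= 0' is:
  Dual:  min b^T y  s.t.  A^T y >= c,  y >= 0.

So the dual LP is:
  minimize  6y1 + 10y2 + 24y3 + 59y4
  subject to:
    y1 + 4y3 + 4y4 >= 6
    y2 + 2y3 + 4y4 >= 1
    y1, y2, y3, y4 >= 0

Solving the primal: x* = (6, 0).
  primal value c^T x* = 36.
Solving the dual: y* = (0, 0, 1.5, 0).
  dual value b^T y* = 36.
Strong duality: c^T x* = b^T y*. Confirmed.

36


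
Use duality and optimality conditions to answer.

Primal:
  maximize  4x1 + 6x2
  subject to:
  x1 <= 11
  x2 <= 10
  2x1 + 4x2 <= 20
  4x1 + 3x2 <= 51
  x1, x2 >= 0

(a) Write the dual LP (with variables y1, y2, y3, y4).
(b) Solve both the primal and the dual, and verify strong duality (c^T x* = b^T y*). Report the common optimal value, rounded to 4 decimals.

The standard primal-dual pair for 'max c^T x s.t. A x <= b, x >= 0' is:
  Dual:  min b^T y  s.t.  A^T y >= c,  y >= 0.

So the dual LP is:
  minimize  11y1 + 10y2 + 20y3 + 51y4
  subject to:
    y1 + 2y3 + 4y4 >= 4
    y2 + 4y3 + 3y4 >= 6
    y1, y2, y3, y4 >= 0

Solving the primal: x* = (10, 0).
  primal value c^T x* = 40.
Solving the dual: y* = (0, 0, 2, 0).
  dual value b^T y* = 40.
Strong duality: c^T x* = b^T y*. Confirmed.

40


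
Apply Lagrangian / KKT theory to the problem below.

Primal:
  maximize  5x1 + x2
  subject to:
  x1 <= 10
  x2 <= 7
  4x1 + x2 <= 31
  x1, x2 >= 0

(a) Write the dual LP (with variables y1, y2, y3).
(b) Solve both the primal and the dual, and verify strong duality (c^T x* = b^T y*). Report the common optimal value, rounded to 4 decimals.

The standard primal-dual pair for 'max c^T x s.t. A x <= b, x >= 0' is:
  Dual:  min b^T y  s.t.  A^T y >= c,  y >= 0.

So the dual LP is:
  minimize  10y1 + 7y2 + 31y3
  subject to:
    y1 + 4y3 >= 5
    y2 + y3 >= 1
    y1, y2, y3 >= 0

Solving the primal: x* = (7.75, 0).
  primal value c^T x* = 38.75.
Solving the dual: y* = (0, 0, 1.25).
  dual value b^T y* = 38.75.
Strong duality: c^T x* = b^T y*. Confirmed.

38.75


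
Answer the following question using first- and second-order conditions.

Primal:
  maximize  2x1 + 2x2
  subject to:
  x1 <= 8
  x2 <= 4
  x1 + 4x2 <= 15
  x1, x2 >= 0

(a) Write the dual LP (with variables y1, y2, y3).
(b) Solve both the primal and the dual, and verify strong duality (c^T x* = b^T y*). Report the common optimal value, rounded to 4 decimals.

The standard primal-dual pair for 'max c^T x s.t. A x <= b, x >= 0' is:
  Dual:  min b^T y  s.t.  A^T y >= c,  y >= 0.

So the dual LP is:
  minimize  8y1 + 4y2 + 15y3
  subject to:
    y1 + y3 >= 2
    y2 + 4y3 >= 2
    y1, y2, y3 >= 0

Solving the primal: x* = (8, 1.75).
  primal value c^T x* = 19.5.
Solving the dual: y* = (1.5, 0, 0.5).
  dual value b^T y* = 19.5.
Strong duality: c^T x* = b^T y*. Confirmed.

19.5


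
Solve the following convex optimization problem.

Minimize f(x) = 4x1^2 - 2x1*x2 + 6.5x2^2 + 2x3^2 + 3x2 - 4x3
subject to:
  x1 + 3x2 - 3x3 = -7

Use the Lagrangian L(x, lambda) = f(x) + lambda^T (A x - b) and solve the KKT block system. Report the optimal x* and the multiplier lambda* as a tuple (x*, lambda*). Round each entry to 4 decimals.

Form the Lagrangian:
  L(x, lambda) = (1/2) x^T Q x + c^T x + lambda^T (A x - b)
Stationarity (grad_x L = 0): Q x + c + A^T lambda = 0.
Primal feasibility: A x = b.

This gives the KKT block system:
  [ Q   A^T ] [ x     ]   [-c ]
  [ A    0  ] [ lambda ] = [ b ]

Solving the linear system:
  x*      = (-0.25, -0.5, 1.75)
  lambda* = (1)
  f(x*)   = -0.75

x* = (-0.25, -0.5, 1.75), lambda* = (1)


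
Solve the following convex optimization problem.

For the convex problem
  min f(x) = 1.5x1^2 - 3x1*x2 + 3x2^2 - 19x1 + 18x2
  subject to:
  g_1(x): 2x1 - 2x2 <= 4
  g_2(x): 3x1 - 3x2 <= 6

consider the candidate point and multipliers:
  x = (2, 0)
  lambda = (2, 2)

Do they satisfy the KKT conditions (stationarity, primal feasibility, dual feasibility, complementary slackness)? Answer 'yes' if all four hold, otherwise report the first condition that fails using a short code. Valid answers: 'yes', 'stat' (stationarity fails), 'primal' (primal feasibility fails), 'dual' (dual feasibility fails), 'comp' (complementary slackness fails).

Gradient of f: grad f(x) = Q x + c = (-13, 12)
Constraint values g_i(x) = a_i^T x - b_i:
  g_1((2, 0)) = 0
  g_2((2, 0)) = 0
Stationarity residual: grad f(x) + sum_i lambda_i a_i = (-3, 2)
  -> stationarity FAILS
Primal feasibility (all g_i <= 0): OK
Dual feasibility (all lambda_i >= 0): OK
Complementary slackness (lambda_i * g_i(x) = 0 for all i): OK

Verdict: the first failing condition is stationarity -> stat.

stat


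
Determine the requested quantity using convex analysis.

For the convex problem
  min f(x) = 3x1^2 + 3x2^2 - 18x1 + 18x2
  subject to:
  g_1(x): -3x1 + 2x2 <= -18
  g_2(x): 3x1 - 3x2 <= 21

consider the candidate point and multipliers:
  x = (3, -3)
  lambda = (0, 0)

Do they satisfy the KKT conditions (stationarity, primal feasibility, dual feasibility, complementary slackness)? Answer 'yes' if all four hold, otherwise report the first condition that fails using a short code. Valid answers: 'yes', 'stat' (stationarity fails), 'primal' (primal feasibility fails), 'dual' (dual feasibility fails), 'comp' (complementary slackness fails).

Gradient of f: grad f(x) = Q x + c = (0, 0)
Constraint values g_i(x) = a_i^T x - b_i:
  g_1((3, -3)) = 3
  g_2((3, -3)) = -3
Stationarity residual: grad f(x) + sum_i lambda_i a_i = (0, 0)
  -> stationarity OK
Primal feasibility (all g_i <= 0): FAILS
Dual feasibility (all lambda_i >= 0): OK
Complementary slackness (lambda_i * g_i(x) = 0 for all i): OK

Verdict: the first failing condition is primal_feasibility -> primal.

primal


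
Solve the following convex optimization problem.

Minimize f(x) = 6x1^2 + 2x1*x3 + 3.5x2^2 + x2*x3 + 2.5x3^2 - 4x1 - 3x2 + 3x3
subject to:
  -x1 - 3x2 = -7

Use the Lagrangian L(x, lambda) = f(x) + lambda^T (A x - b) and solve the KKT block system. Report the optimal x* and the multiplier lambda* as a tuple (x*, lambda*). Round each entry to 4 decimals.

Form the Lagrangian:
  L(x, lambda) = (1/2) x^T Q x + c^T x + lambda^T (A x - b)
Stationarity (grad_x L = 0): Q x + c + A^T lambda = 0.
Primal feasibility: A x = b.

This gives the KKT block system:
  [ Q   A^T ] [ x     ]   [-c ]
  [ A    0  ] [ lambda ] = [ b ]

Solving the linear system:
  x*      = (0.8364, 2.0545, -1.3455)
  lambda* = (3.3455)
  f(x*)   = 4.9364

x* = (0.8364, 2.0545, -1.3455), lambda* = (3.3455)


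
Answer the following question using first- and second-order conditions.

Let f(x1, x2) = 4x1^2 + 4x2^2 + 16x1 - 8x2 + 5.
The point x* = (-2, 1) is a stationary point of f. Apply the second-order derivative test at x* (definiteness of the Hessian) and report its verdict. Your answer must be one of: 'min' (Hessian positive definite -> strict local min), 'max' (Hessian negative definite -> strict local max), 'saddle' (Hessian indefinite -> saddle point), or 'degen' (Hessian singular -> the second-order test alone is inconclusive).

Compute the Hessian H = grad^2 f:
  H = [[8, 0], [0, 8]]
Verify stationarity: grad f(x*) = H x* + g = (0, 0).
Eigenvalues of H: 8, 8.
Both eigenvalues > 0, so H is positive definite -> x* is a strict local min.

min


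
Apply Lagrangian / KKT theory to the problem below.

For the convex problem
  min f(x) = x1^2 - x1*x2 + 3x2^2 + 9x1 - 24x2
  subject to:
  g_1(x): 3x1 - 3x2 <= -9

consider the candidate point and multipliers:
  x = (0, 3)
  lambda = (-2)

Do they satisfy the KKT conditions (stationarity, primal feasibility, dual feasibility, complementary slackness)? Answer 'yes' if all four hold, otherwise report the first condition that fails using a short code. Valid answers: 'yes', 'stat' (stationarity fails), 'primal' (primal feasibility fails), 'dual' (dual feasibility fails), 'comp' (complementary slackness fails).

Gradient of f: grad f(x) = Q x + c = (6, -6)
Constraint values g_i(x) = a_i^T x - b_i:
  g_1((0, 3)) = 0
Stationarity residual: grad f(x) + sum_i lambda_i a_i = (0, 0)
  -> stationarity OK
Primal feasibility (all g_i <= 0): OK
Dual feasibility (all lambda_i >= 0): FAILS
Complementary slackness (lambda_i * g_i(x) = 0 for all i): OK

Verdict: the first failing condition is dual_feasibility -> dual.

dual


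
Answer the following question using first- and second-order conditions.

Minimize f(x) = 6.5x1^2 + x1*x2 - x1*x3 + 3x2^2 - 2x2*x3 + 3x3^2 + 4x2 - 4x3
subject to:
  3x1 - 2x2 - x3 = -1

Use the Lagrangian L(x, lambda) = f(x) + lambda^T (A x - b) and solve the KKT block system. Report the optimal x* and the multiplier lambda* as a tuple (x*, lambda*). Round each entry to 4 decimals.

Form the Lagrangian:
  L(x, lambda) = (1/2) x^T Q x + c^T x + lambda^T (A x - b)
Stationarity (grad_x L = 0): Q x + c + A^T lambda = 0.
Primal feasibility: A x = b.

This gives the KKT block system:
  [ Q   A^T ] [ x     ]   [-c ]
  [ A    0  ] [ lambda ] = [ b ]

Solving the linear system:
  x*      = (-0.1405, -0.0916, 0.7616)
  lambda* = (0.8934)
  f(x*)   = -1.2597

x* = (-0.1405, -0.0916, 0.7616), lambda* = (0.8934)


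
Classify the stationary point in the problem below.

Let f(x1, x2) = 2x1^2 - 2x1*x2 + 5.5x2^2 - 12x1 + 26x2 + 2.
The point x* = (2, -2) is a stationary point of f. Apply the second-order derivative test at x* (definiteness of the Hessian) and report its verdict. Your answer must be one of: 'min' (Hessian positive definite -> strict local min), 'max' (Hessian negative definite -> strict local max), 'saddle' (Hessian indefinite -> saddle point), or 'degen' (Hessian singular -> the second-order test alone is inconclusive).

Compute the Hessian H = grad^2 f:
  H = [[4, -2], [-2, 11]]
Verify stationarity: grad f(x*) = H x* + g = (0, 0).
Eigenvalues of H: 3.4689, 11.5311.
Both eigenvalues > 0, so H is positive definite -> x* is a strict local min.

min


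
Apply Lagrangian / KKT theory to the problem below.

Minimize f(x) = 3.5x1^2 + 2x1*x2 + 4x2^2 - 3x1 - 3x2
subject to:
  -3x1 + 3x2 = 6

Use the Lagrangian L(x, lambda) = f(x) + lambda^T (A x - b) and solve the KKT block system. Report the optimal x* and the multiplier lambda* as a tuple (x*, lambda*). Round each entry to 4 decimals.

Form the Lagrangian:
  L(x, lambda) = (1/2) x^T Q x + c^T x + lambda^T (A x - b)
Stationarity (grad_x L = 0): Q x + c + A^T lambda = 0.
Primal feasibility: A x = b.

This gives the KKT block system:
  [ Q   A^T ] [ x     ]   [-c ]
  [ A    0  ] [ lambda ] = [ b ]

Solving the linear system:
  x*      = (-0.7368, 1.2632)
  lambda* = (-1.8772)
  f(x*)   = 4.8421

x* = (-0.7368, 1.2632), lambda* = (-1.8772)


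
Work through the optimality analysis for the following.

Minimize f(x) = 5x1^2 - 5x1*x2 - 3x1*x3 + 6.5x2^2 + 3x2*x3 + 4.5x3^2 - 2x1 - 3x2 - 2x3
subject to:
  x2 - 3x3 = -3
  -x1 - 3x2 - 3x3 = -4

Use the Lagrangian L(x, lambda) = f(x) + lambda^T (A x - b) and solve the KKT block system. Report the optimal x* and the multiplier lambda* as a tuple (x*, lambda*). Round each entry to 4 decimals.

Form the Lagrangian:
  L(x, lambda) = (1/2) x^T Q x + c^T x + lambda^T (A x - b)
Stationarity (grad_x L = 0): Q x + c + A^T lambda = 0.
Primal feasibility: A x = b.

This gives the KKT block system:
  [ Q   A^T ] [ x     ]   [-c ]
  [ A    0  ] [ lambda ] = [ b ]

Solving the linear system:
  x*      = (0.5774, 0.1057, 1.0352)
  lambda* = (1.8274, 0.1399)
  f(x*)   = 1.2498

x* = (0.5774, 0.1057, 1.0352), lambda* = (1.8274, 0.1399)


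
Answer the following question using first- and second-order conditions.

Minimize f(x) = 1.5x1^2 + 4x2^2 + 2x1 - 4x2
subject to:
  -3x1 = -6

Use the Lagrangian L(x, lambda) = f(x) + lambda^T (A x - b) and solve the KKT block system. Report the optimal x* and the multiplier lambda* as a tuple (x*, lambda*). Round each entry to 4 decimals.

Form the Lagrangian:
  L(x, lambda) = (1/2) x^T Q x + c^T x + lambda^T (A x - b)
Stationarity (grad_x L = 0): Q x + c + A^T lambda = 0.
Primal feasibility: A x = b.

This gives the KKT block system:
  [ Q   A^T ] [ x     ]   [-c ]
  [ A    0  ] [ lambda ] = [ b ]

Solving the linear system:
  x*      = (2, 0.5)
  lambda* = (2.6667)
  f(x*)   = 9

x* = (2, 0.5), lambda* = (2.6667)


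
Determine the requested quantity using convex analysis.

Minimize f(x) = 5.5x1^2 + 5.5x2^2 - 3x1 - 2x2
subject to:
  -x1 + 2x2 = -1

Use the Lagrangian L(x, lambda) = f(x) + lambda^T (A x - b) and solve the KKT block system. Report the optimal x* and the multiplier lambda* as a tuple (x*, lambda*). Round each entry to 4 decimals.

Form the Lagrangian:
  L(x, lambda) = (1/2) x^T Q x + c^T x + lambda^T (A x - b)
Stationarity (grad_x L = 0): Q x + c + A^T lambda = 0.
Primal feasibility: A x = b.

This gives the KKT block system:
  [ Q   A^T ] [ x     ]   [-c ]
  [ A    0  ] [ lambda ] = [ b ]

Solving the linear system:
  x*      = (0.4909, -0.2545)
  lambda* = (2.4)
  f(x*)   = 0.7182

x* = (0.4909, -0.2545), lambda* = (2.4)


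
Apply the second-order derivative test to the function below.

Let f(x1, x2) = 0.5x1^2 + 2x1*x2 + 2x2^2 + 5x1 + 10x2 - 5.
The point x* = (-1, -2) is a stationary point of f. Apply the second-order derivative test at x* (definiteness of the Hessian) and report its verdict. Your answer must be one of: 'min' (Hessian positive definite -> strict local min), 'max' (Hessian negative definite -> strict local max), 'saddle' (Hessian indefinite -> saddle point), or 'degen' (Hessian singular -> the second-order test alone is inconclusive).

Compute the Hessian H = grad^2 f:
  H = [[1, 2], [2, 4]]
Verify stationarity: grad f(x*) = H x* + g = (0, 0).
Eigenvalues of H: 0, 5.
H has a zero eigenvalue (singular; positive semidefinite but not definite), so H is neither positive definite, negative definite, nor indefinite. The second-order test alone is inconclusive -> degen.
(Indeed, f is constant along the null direction of H through x*, so x* is not a strict local extremum.)

degen


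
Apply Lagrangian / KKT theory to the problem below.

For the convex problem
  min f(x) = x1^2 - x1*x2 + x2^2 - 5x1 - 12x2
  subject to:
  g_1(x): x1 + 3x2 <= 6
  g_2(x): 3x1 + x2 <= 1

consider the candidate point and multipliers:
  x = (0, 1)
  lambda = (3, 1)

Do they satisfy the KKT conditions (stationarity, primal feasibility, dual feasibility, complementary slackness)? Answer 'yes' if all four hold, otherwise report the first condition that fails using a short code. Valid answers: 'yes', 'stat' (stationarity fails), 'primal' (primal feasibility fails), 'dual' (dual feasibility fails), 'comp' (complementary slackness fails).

Gradient of f: grad f(x) = Q x + c = (-6, -10)
Constraint values g_i(x) = a_i^T x - b_i:
  g_1((0, 1)) = -3
  g_2((0, 1)) = 0
Stationarity residual: grad f(x) + sum_i lambda_i a_i = (0, 0)
  -> stationarity OK
Primal feasibility (all g_i <= 0): OK
Dual feasibility (all lambda_i >= 0): OK
Complementary slackness (lambda_i * g_i(x) = 0 for all i): FAILS

Verdict: the first failing condition is complementary_slackness -> comp.

comp


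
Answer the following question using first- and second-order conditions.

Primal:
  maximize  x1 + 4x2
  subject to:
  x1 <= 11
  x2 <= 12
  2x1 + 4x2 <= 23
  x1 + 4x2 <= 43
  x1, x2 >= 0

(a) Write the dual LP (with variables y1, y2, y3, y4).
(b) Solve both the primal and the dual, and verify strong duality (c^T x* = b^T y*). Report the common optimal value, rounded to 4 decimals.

The standard primal-dual pair for 'max c^T x s.t. A x <= b, x >= 0' is:
  Dual:  min b^T y  s.t.  A^T y >= c,  y >= 0.

So the dual LP is:
  minimize  11y1 + 12y2 + 23y3 + 43y4
  subject to:
    y1 + 2y3 + y4 >= 1
    y2 + 4y3 + 4y4 >= 4
    y1, y2, y3, y4 >= 0

Solving the primal: x* = (0, 5.75).
  primal value c^T x* = 23.
Solving the dual: y* = (0, 0, 1, 0).
  dual value b^T y* = 23.
Strong duality: c^T x* = b^T y*. Confirmed.

23


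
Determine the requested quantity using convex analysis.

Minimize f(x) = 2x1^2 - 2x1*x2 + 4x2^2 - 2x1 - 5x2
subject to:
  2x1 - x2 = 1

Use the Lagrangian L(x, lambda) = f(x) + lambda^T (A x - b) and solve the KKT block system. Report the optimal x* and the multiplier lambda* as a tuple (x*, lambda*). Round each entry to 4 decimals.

Form the Lagrangian:
  L(x, lambda) = (1/2) x^T Q x + c^T x + lambda^T (A x - b)
Stationarity (grad_x L = 0): Q x + c + A^T lambda = 0.
Primal feasibility: A x = b.

This gives the KKT block system:
  [ Q   A^T ] [ x     ]   [-c ]
  [ A    0  ] [ lambda ] = [ b ]

Solving the linear system:
  x*      = (0.9286, 0.8571)
  lambda* = (0)
  f(x*)   = -3.0714

x* = (0.9286, 0.8571), lambda* = (0)


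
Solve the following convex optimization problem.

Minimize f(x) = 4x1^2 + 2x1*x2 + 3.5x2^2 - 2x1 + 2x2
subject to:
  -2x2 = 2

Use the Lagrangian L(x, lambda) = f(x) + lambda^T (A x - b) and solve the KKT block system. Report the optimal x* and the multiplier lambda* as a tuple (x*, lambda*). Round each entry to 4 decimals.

Form the Lagrangian:
  L(x, lambda) = (1/2) x^T Q x + c^T x + lambda^T (A x - b)
Stationarity (grad_x L = 0): Q x + c + A^T lambda = 0.
Primal feasibility: A x = b.

This gives the KKT block system:
  [ Q   A^T ] [ x     ]   [-c ]
  [ A    0  ] [ lambda ] = [ b ]

Solving the linear system:
  x*      = (0.5, -1)
  lambda* = (-2)
  f(x*)   = 0.5

x* = (0.5, -1), lambda* = (-2)


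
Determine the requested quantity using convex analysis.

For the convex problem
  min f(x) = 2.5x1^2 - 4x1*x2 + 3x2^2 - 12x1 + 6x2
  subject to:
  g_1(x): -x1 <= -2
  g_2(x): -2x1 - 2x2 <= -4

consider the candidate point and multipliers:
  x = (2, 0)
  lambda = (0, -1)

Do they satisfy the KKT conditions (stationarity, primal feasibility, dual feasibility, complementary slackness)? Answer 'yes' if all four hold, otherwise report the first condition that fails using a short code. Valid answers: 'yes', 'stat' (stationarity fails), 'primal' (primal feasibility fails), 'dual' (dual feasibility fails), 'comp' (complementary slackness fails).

Gradient of f: grad f(x) = Q x + c = (-2, -2)
Constraint values g_i(x) = a_i^T x - b_i:
  g_1((2, 0)) = 0
  g_2((2, 0)) = 0
Stationarity residual: grad f(x) + sum_i lambda_i a_i = (0, 0)
  -> stationarity OK
Primal feasibility (all g_i <= 0): OK
Dual feasibility (all lambda_i >= 0): FAILS
Complementary slackness (lambda_i * g_i(x) = 0 for all i): OK

Verdict: the first failing condition is dual_feasibility -> dual.

dual


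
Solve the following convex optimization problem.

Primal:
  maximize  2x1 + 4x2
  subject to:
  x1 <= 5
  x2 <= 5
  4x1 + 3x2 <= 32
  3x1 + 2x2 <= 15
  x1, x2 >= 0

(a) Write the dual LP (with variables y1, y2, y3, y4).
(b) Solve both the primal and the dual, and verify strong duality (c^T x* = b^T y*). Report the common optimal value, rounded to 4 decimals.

The standard primal-dual pair for 'max c^T x s.t. A x <= b, x >= 0' is:
  Dual:  min b^T y  s.t.  A^T y >= c,  y >= 0.

So the dual LP is:
  minimize  5y1 + 5y2 + 32y3 + 15y4
  subject to:
    y1 + 4y3 + 3y4 >= 2
    y2 + 3y3 + 2y4 >= 4
    y1, y2, y3, y4 >= 0

Solving the primal: x* = (1.6667, 5).
  primal value c^T x* = 23.3333.
Solving the dual: y* = (0, 2.6667, 0, 0.6667).
  dual value b^T y* = 23.3333.
Strong duality: c^T x* = b^T y*. Confirmed.

23.3333


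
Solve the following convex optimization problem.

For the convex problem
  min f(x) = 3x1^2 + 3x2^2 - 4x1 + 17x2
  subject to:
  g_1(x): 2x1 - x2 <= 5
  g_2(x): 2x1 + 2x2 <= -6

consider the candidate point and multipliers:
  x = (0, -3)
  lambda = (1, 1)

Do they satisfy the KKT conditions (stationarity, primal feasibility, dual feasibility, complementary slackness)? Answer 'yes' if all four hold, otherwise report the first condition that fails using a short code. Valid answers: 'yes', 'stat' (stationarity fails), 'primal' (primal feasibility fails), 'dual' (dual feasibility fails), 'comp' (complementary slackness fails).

Gradient of f: grad f(x) = Q x + c = (-4, -1)
Constraint values g_i(x) = a_i^T x - b_i:
  g_1((0, -3)) = -2
  g_2((0, -3)) = 0
Stationarity residual: grad f(x) + sum_i lambda_i a_i = (0, 0)
  -> stationarity OK
Primal feasibility (all g_i <= 0): OK
Dual feasibility (all lambda_i >= 0): OK
Complementary slackness (lambda_i * g_i(x) = 0 for all i): FAILS

Verdict: the first failing condition is complementary_slackness -> comp.

comp


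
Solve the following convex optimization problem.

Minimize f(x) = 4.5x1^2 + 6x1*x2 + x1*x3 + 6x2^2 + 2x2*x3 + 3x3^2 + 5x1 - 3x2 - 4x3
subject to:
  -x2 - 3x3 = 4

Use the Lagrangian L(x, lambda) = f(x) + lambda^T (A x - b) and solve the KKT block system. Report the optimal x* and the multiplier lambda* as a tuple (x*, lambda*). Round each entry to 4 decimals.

Form the Lagrangian:
  L(x, lambda) = (1/2) x^T Q x + c^T x + lambda^T (A x - b)
Stationarity (grad_x L = 0): Q x + c + A^T lambda = 0.
Primal feasibility: A x = b.

This gives the KKT block system:
  [ Q   A^T ] [ x     ]   [-c ]
  [ A    0  ] [ lambda ] = [ b ]

Solving the linear system:
  x*      = (-0.7297, 0.5119, -1.504)
  lambda* = (-4.2432)
  f(x*)   = 8.9022

x* = (-0.7297, 0.5119, -1.504), lambda* = (-4.2432)


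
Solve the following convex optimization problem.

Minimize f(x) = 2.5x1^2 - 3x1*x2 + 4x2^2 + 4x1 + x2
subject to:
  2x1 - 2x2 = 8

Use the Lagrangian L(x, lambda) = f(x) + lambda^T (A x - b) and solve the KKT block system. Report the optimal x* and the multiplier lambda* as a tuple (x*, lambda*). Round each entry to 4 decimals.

Form the Lagrangian:
  L(x, lambda) = (1/2) x^T Q x + c^T x + lambda^T (A x - b)
Stationarity (grad_x L = 0): Q x + c + A^T lambda = 0.
Primal feasibility: A x = b.

This gives the KKT block system:
  [ Q   A^T ] [ x     ]   [-c ]
  [ A    0  ] [ lambda ] = [ b ]

Solving the linear system:
  x*      = (2.1429, -1.8571)
  lambda* = (-10.1429)
  f(x*)   = 43.9286

x* = (2.1429, -1.8571), lambda* = (-10.1429)


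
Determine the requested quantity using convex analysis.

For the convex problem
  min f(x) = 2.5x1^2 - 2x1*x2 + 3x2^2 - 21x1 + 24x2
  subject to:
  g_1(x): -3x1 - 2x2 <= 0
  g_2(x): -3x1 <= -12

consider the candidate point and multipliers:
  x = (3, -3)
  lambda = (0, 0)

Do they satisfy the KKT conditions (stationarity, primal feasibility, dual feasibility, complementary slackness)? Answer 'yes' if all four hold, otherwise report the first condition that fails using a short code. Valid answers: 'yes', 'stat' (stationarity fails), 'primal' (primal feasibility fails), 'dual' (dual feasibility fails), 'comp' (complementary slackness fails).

Gradient of f: grad f(x) = Q x + c = (0, 0)
Constraint values g_i(x) = a_i^T x - b_i:
  g_1((3, -3)) = -3
  g_2((3, -3)) = 3
Stationarity residual: grad f(x) + sum_i lambda_i a_i = (0, 0)
  -> stationarity OK
Primal feasibility (all g_i <= 0): FAILS
Dual feasibility (all lambda_i >= 0): OK
Complementary slackness (lambda_i * g_i(x) = 0 for all i): OK

Verdict: the first failing condition is primal_feasibility -> primal.

primal


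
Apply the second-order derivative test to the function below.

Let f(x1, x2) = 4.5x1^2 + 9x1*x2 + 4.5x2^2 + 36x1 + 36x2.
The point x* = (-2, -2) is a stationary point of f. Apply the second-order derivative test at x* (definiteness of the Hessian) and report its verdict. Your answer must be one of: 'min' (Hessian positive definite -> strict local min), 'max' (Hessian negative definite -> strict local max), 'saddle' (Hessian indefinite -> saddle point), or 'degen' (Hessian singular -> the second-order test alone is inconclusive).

Compute the Hessian H = grad^2 f:
  H = [[9, 9], [9, 9]]
Verify stationarity: grad f(x*) = H x* + g = (0, 0).
Eigenvalues of H: 0, 18.
H has a zero eigenvalue (singular; positive semidefinite but not definite), so H is neither positive definite, negative definite, nor indefinite. The second-order test alone is inconclusive -> degen.
(Indeed, f is constant along the null direction of H through x*, so x* is not a strict local extremum.)

degen


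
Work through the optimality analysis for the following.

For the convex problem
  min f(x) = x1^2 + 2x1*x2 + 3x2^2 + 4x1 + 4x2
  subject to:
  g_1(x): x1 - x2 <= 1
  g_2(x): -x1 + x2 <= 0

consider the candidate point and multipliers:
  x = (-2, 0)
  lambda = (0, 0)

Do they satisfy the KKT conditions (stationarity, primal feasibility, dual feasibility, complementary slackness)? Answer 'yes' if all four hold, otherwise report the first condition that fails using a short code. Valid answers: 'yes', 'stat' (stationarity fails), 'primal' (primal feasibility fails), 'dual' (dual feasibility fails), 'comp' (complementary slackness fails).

Gradient of f: grad f(x) = Q x + c = (0, 0)
Constraint values g_i(x) = a_i^T x - b_i:
  g_1((-2, 0)) = -3
  g_2((-2, 0)) = 2
Stationarity residual: grad f(x) + sum_i lambda_i a_i = (0, 0)
  -> stationarity OK
Primal feasibility (all g_i <= 0): FAILS
Dual feasibility (all lambda_i >= 0): OK
Complementary slackness (lambda_i * g_i(x) = 0 for all i): OK

Verdict: the first failing condition is primal_feasibility -> primal.

primal


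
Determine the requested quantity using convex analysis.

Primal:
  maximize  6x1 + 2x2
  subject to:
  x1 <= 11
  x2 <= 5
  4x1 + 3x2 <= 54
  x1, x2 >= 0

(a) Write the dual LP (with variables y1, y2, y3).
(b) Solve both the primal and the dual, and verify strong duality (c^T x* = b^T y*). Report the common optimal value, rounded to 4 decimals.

The standard primal-dual pair for 'max c^T x s.t. A x <= b, x >= 0' is:
  Dual:  min b^T y  s.t.  A^T y >= c,  y >= 0.

So the dual LP is:
  minimize  11y1 + 5y2 + 54y3
  subject to:
    y1 + 4y3 >= 6
    y2 + 3y3 >= 2
    y1, y2, y3 >= 0

Solving the primal: x* = (11, 3.3333).
  primal value c^T x* = 72.6667.
Solving the dual: y* = (3.3333, 0, 0.6667).
  dual value b^T y* = 72.6667.
Strong duality: c^T x* = b^T y*. Confirmed.

72.6667


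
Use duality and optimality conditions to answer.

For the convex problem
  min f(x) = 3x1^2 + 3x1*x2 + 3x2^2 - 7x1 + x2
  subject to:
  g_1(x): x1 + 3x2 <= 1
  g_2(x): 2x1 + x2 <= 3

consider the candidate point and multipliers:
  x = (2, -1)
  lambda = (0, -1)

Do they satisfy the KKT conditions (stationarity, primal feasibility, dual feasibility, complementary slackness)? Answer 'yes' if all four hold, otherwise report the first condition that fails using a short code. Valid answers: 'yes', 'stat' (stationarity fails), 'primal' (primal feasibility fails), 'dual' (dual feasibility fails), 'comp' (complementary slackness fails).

Gradient of f: grad f(x) = Q x + c = (2, 1)
Constraint values g_i(x) = a_i^T x - b_i:
  g_1((2, -1)) = -2
  g_2((2, -1)) = 0
Stationarity residual: grad f(x) + sum_i lambda_i a_i = (0, 0)
  -> stationarity OK
Primal feasibility (all g_i <= 0): OK
Dual feasibility (all lambda_i >= 0): FAILS
Complementary slackness (lambda_i * g_i(x) = 0 for all i): OK

Verdict: the first failing condition is dual_feasibility -> dual.

dual


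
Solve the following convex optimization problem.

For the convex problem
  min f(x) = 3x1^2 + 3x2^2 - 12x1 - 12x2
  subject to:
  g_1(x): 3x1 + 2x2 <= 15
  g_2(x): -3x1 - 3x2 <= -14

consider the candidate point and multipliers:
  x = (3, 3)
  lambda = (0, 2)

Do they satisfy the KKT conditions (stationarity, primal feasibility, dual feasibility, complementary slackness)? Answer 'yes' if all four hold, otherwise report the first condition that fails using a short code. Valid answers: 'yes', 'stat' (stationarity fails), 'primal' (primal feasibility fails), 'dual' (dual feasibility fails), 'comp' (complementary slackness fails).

Gradient of f: grad f(x) = Q x + c = (6, 6)
Constraint values g_i(x) = a_i^T x - b_i:
  g_1((3, 3)) = 0
  g_2((3, 3)) = -4
Stationarity residual: grad f(x) + sum_i lambda_i a_i = (0, 0)
  -> stationarity OK
Primal feasibility (all g_i <= 0): OK
Dual feasibility (all lambda_i >= 0): OK
Complementary slackness (lambda_i * g_i(x) = 0 for all i): FAILS

Verdict: the first failing condition is complementary_slackness -> comp.

comp
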